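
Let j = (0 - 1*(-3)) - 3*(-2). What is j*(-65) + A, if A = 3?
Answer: -582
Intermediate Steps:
j = 9 (j = (0 + 3) + 6 = 3 + 6 = 9)
j*(-65) + A = 9*(-65) + 3 = -585 + 3 = -582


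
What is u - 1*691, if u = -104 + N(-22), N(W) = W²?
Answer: -311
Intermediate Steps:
u = 380 (u = -104 + (-22)² = -104 + 484 = 380)
u - 1*691 = 380 - 1*691 = 380 - 691 = -311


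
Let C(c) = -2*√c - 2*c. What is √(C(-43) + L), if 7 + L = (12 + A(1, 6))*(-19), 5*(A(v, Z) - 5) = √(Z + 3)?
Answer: √(-6385 - 50*I*√43)/5 ≈ 0.41019 - 15.986*I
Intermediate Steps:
A(v, Z) = 5 + √(3 + Z)/5 (A(v, Z) = 5 + √(Z + 3)/5 = 5 + √(3 + Z)/5)
C(c) = -2*c - 2*√c
L = -1707/5 (L = -7 + (12 + (5 + √(3 + 6)/5))*(-19) = -7 + (12 + (5 + √9/5))*(-19) = -7 + (12 + (5 + (⅕)*3))*(-19) = -7 + (12 + (5 + ⅗))*(-19) = -7 + (12 + 28/5)*(-19) = -7 + (88/5)*(-19) = -7 - 1672/5 = -1707/5 ≈ -341.40)
√(C(-43) + L) = √((-2*(-43) - 2*I*√43) - 1707/5) = √((86 - 2*I*√43) - 1707/5) = √(-1277/5 - 2*I*√43)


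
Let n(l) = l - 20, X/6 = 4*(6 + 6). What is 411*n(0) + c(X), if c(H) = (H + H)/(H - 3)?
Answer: -780708/95 ≈ -8218.0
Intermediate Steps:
X = 288 (X = 6*(4*(6 + 6)) = 6*(4*12) = 6*48 = 288)
n(l) = -20 + l
c(H) = 2*H/(-3 + H) (c(H) = (2*H)/(-3 + H) = 2*H/(-3 + H))
411*n(0) + c(X) = 411*(-20 + 0) + 2*288/(-3 + 288) = 411*(-20) + 2*288/285 = -8220 + 2*288*(1/285) = -8220 + 192/95 = -780708/95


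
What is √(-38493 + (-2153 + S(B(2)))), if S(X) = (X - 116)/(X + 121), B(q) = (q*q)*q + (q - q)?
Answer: I*√75156002/43 ≈ 201.61*I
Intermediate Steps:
B(q) = q³ (B(q) = q²*q + 0 = q³ + 0 = q³)
S(X) = (-116 + X)/(121 + X)
√(-38493 + (-2153 + S(B(2)))) = √(-38493 + (-2153 + (-116 + 2³)/(121 + 2³))) = √(-38493 + (-2153 + (-116 + 8)/(121 + 8))) = √(-38493 + (-2153 - 108/129)) = √(-38493 + (-2153 + (1/129)*(-108))) = √(-38493 + (-2153 - 36/43)) = √(-38493 - 92615/43) = √(-1747814/43) = I*√75156002/43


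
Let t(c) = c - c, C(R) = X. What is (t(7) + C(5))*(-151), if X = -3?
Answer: 453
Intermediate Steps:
C(R) = -3
t(c) = 0
(t(7) + C(5))*(-151) = (0 - 3)*(-151) = -3*(-151) = 453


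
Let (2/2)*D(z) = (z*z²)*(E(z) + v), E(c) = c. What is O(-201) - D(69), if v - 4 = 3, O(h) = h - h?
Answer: -24966684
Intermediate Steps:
O(h) = 0
v = 7 (v = 4 + 3 = 7)
D(z) = z³*(7 + z) (D(z) = (z*z²)*(z + 7) = z³*(7 + z))
O(-201) - D(69) = 0 - 69³*(7 + 69) = 0 - 328509*76 = 0 - 1*24966684 = 0 - 24966684 = -24966684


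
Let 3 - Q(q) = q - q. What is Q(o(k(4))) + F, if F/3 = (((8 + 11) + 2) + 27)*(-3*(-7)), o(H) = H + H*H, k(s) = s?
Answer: 3027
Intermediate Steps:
o(H) = H + H**2
F = 3024 (F = 3*((((8 + 11) + 2) + 27)*(-3*(-7))) = 3*(((19 + 2) + 27)*21) = 3*((21 + 27)*21) = 3*(48*21) = 3*1008 = 3024)
Q(q) = 3 (Q(q) = 3 - (q - q) = 3 - 1*0 = 3 + 0 = 3)
Q(o(k(4))) + F = 3 + 3024 = 3027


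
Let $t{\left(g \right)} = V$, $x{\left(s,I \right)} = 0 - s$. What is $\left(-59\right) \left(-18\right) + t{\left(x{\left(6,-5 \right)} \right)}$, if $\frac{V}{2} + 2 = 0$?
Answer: $1058$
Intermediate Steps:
$V = -4$ ($V = -4 + 2 \cdot 0 = -4 + 0 = -4$)
$x{\left(s,I \right)} = - s$
$t{\left(g \right)} = -4$
$\left(-59\right) \left(-18\right) + t{\left(x{\left(6,-5 \right)} \right)} = \left(-59\right) \left(-18\right) - 4 = 1062 - 4 = 1058$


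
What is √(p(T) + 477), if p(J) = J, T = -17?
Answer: 2*√115 ≈ 21.448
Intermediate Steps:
√(p(T) + 477) = √(-17 + 477) = √460 = 2*√115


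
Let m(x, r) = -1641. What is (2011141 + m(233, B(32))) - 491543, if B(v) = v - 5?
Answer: 1517957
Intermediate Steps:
B(v) = -5 + v
(2011141 + m(233, B(32))) - 491543 = (2011141 - 1641) - 491543 = 2009500 - 491543 = 1517957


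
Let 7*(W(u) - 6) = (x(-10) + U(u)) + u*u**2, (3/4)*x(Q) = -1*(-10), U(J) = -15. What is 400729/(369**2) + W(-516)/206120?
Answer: -18128707217269/196458537240 ≈ -92.277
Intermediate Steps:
x(Q) = 40/3 (x(Q) = 4*(-1*(-10))/3 = (4/3)*10 = 40/3)
W(u) = 121/21 + u**3/7 (W(u) = 6 + ((40/3 - 15) + u*u**2)/7 = 6 + (-5/3 + u**3)/7 = 6 + (-5/21 + u**3/7) = 121/21 + u**3/7)
400729/(369**2) + W(-516)/206120 = 400729/(369**2) + (121/21 + (1/7)*(-516)**3)/206120 = 400729/136161 + (121/21 + (1/7)*(-137388096))*(1/206120) = 400729*(1/136161) + (121/21 - 137388096/7)*(1/206120) = 400729/136161 - 412164167/21*1/206120 = 400729/136161 - 412164167/4328520 = -18128707217269/196458537240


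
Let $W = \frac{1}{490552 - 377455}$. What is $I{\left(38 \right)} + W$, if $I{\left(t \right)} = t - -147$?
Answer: $\frac{20922946}{113097} \approx 185.0$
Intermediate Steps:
$W = \frac{1}{113097} \approx 8.842 \cdot 10^{-6}$
$I{\left(t \right)} = 147 + t$ ($I{\left(t \right)} = t + 147 = 147 + t$)
$I{\left(38 \right)} + W = \left(147 + 38\right) + \frac{1}{113097} = 185 + \frac{1}{113097} = \frac{20922946}{113097}$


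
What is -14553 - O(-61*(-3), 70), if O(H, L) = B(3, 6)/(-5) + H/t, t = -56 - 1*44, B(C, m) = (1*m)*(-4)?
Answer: -1455597/100 ≈ -14556.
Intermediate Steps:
B(C, m) = -4*m (B(C, m) = m*(-4) = -4*m)
t = -100 (t = -56 - 44 = -100)
O(H, L) = 24/5 - H/100 (O(H, L) = -4*6/(-5) + H/(-100) = -24*(-1/5) + H*(-1/100) = 24/5 - H/100)
-14553 - O(-61*(-3), 70) = -14553 - (24/5 - (-61)*(-3)/100) = -14553 - (24/5 - 1/100*183) = -14553 - (24/5 - 183/100) = -14553 - 1*297/100 = -14553 - 297/100 = -1455597/100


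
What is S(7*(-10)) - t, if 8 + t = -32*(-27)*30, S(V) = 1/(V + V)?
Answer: -3627681/140 ≈ -25912.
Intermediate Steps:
S(V) = 1/(2*V)
t = 25912 (t = -8 - 32*(-27)*30 = -8 + 864*30 = -8 + 25920 = 25912)
S(7*(-10)) - t = 1/(2*((7*(-10)))) - 1*25912 = (1/2)/(-70) - 25912 = (1/2)*(-1/70) - 25912 = -1/140 - 25912 = -3627681/140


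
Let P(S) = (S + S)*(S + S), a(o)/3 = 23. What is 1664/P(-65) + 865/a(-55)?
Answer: 283333/22425 ≈ 12.635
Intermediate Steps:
a(o) = 69 (a(o) = 3*23 = 69)
P(S) = 4*S**2 (P(S) = (2*S)*(2*S) = 4*S**2)
1664/P(-65) + 865/a(-55) = 1664/((4*(-65)**2)) + 865/69 = 1664/((4*4225)) + 865*(1/69) = 1664/16900 + 865/69 = 1664*(1/16900) + 865/69 = 32/325 + 865/69 = 283333/22425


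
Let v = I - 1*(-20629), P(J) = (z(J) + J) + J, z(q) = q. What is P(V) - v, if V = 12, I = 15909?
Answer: -36502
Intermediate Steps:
P(J) = 3*J (P(J) = (J + J) + J = 2*J + J = 3*J)
v = 36538 (v = 15909 - 1*(-20629) = 15909 + 20629 = 36538)
P(V) - v = 3*12 - 1*36538 = 36 - 36538 = -36502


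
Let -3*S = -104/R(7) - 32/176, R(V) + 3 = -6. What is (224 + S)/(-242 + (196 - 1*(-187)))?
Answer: 65402/41877 ≈ 1.5618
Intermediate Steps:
R(V) = -9 (R(V) = -3 - 6 = -9)
S = -1126/297 (S = -(-104/(-9) - 32/176)/3 = -(-104*(-1/9) - 32*1/176)/3 = -(104/9 - 2/11)/3 = -1/3*1126/99 = -1126/297 ≈ -3.7912)
(224 + S)/(-242 + (196 - 1*(-187))) = (224 - 1126/297)/(-242 + (196 - 1*(-187))) = 65402/(297*(-242 + (196 + 187))) = 65402/(297*(-242 + 383)) = (65402/297)/141 = (65402/297)*(1/141) = 65402/41877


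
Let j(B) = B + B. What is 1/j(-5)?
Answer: -1/10 ≈ -0.10000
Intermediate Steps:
j(B) = 2*B
1/j(-5) = 1/(2*(-5)) = 1/(-10) = -1/10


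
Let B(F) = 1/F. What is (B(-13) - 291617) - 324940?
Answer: -8015242/13 ≈ -6.1656e+5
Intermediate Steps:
(B(-13) - 291617) - 324940 = (1/(-13) - 291617) - 324940 = (-1/13 - 291617) - 324940 = -3791022/13 - 324940 = -8015242/13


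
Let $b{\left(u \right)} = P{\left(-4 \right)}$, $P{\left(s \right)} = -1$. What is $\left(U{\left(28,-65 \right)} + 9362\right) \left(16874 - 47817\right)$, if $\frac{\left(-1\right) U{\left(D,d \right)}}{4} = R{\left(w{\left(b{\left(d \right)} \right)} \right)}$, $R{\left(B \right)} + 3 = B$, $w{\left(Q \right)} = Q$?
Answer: $-290183454$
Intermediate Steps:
$b{\left(u \right)} = -1$
$R{\left(B \right)} = -3 + B$
$U{\left(D,d \right)} = 16$ ($U{\left(D,d \right)} = - 4 \left(-3 - 1\right) = \left(-4\right) \left(-4\right) = 16$)
$\left(U{\left(28,-65 \right)} + 9362\right) \left(16874 - 47817\right) = \left(16 + 9362\right) \left(16874 - 47817\right) = 9378 \left(-30943\right) = -290183454$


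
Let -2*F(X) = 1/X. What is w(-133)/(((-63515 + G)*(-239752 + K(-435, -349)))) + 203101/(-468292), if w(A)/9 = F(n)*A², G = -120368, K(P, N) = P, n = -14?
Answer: -640729876920713/1477337701858238 ≈ -0.43371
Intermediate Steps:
F(X) = -1/(2*X)
w(A) = 9*A²/28 (w(A) = 9*((-½/(-14))*A²) = 9*((-½*(-1/14))*A²) = 9*(A²/28) = 9*A²/28)
w(-133)/(((-63515 + G)*(-239752 + K(-435, -349)))) + 203101/(-468292) = ((9/28)*(-133)²)/(((-63515 - 120368)*(-239752 - 435))) + 203101/(-468292) = ((9/28)*17689)/((-183883*(-240187))) + 203101*(-1/468292) = (22743/4)/44166306121 - 203101/468292 = (22743/4)*(1/44166306121) - 203101/468292 = 3249/25237889212 - 203101/468292 = -640729876920713/1477337701858238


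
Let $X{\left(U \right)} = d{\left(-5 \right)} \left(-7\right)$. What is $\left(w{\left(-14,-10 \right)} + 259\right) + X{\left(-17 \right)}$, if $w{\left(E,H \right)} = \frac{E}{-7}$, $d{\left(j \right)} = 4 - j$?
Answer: $198$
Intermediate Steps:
$w{\left(E,H \right)} = - \frac{E}{7}$ ($w{\left(E,H \right)} = E \left(- \frac{1}{7}\right) = - \frac{E}{7}$)
$X{\left(U \right)} = -63$ ($X{\left(U \right)} = \left(4 - -5\right) \left(-7\right) = \left(4 + 5\right) \left(-7\right) = 9 \left(-7\right) = -63$)
$\left(w{\left(-14,-10 \right)} + 259\right) + X{\left(-17 \right)} = \left(\left(- \frac{1}{7}\right) \left(-14\right) + 259\right) - 63 = \left(2 + 259\right) - 63 = 261 - 63 = 198$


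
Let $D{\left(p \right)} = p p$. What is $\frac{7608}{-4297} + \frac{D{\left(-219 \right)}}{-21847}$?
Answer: $- \frac{372300393}{93876559} \approx -3.9659$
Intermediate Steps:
$D{\left(p \right)} = p^{2}$
$\frac{7608}{-4297} + \frac{D{\left(-219 \right)}}{-21847} = \frac{7608}{-4297} + \frac{\left(-219\right)^{2}}{-21847} = 7608 \left(- \frac{1}{4297}\right) + 47961 \left(- \frac{1}{21847}\right) = - \frac{7608}{4297} - \frac{47961}{21847} = - \frac{372300393}{93876559}$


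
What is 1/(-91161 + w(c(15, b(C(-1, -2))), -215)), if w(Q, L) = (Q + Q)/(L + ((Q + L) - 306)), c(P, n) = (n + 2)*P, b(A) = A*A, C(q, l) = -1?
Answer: -691/62992341 ≈ -1.0970e-5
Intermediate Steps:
b(A) = A²
c(P, n) = P*(2 + n) (c(P, n) = (2 + n)*P = P*(2 + n))
w(Q, L) = 2*Q/(-306 + Q + 2*L) (w(Q, L) = (2*Q)/(L + ((L + Q) - 306)) = (2*Q)/(L + (-306 + L + Q)) = (2*Q)/(-306 + Q + 2*L) = 2*Q/(-306 + Q + 2*L))
1/(-91161 + w(c(15, b(C(-1, -2))), -215)) = 1/(-91161 + 2*(15*(2 + (-1)²))/(-306 + 15*(2 + (-1)²) + 2*(-215))) = 1/(-91161 + 2*(15*(2 + 1))/(-306 + 15*(2 + 1) - 430)) = 1/(-91161 + 2*(15*3)/(-306 + 15*3 - 430)) = 1/(-91161 + 2*45/(-306 + 45 - 430)) = 1/(-91161 + 2*45/(-691)) = 1/(-91161 + 2*45*(-1/691)) = 1/(-91161 - 90/691) = 1/(-62992341/691) = -691/62992341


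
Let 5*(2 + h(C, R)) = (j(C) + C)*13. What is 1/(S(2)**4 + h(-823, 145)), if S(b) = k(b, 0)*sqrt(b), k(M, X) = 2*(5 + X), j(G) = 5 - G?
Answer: 1/40011 ≈ 2.4993e-5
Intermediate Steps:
k(M, X) = 10 + 2*X
S(b) = 10*sqrt(b) (S(b) = (10 + 2*0)*sqrt(b) = (10 + 0)*sqrt(b) = 10*sqrt(b))
h(C, R) = 11 (h(C, R) = -2 + (((5 - C) + C)*13)/5 = -2 + (5*13)/5 = -2 + (1/5)*65 = -2 + 13 = 11)
1/(S(2)**4 + h(-823, 145)) = 1/((10*sqrt(2))**4 + 11) = 1/(40000 + 11) = 1/40011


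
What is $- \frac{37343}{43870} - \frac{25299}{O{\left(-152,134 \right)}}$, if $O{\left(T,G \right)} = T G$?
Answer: $\frac{1632079}{4175440} \approx 0.39088$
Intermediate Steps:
$O{\left(T,G \right)} = G T$
$- \frac{37343}{43870} - \frac{25299}{O{\left(-152,134 \right)}} = - \frac{37343}{43870} - \frac{25299}{134 \left(-152\right)} = \left(-37343\right) \frac{1}{43870} - \frac{25299}{-20368} = - \frac{349}{410} - - \frac{25299}{20368} = - \frac{349}{410} + \frac{25299}{20368} = \frac{1632079}{4175440}$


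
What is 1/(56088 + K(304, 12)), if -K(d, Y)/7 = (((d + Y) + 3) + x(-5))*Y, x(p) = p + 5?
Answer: 1/29292 ≈ 3.4139e-5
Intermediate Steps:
x(p) = 5 + p
K(d, Y) = -7*Y*(3 + Y + d) (K(d, Y) = -7*(((d + Y) + 3) + (5 - 5))*Y = -7*(((Y + d) + 3) + 0)*Y = -7*((3 + Y + d) + 0)*Y = -7*(3 + Y + d)*Y = -7*Y*(3 + Y + d))
1/(56088 + K(304, 12)) = 1/(56088 - 7*12*(3 + 12 + 304)) = 1/(56088 - 7*12*319) = 1/(56088 - 26796) = 1/29292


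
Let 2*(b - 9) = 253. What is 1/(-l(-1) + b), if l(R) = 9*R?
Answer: 2/289 ≈ 0.0069204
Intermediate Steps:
b = 271/2 (b = 9 + (½)*253 = 9 + 253/2 = 271/2 ≈ 135.50)
1/(-l(-1) + b) = 1/(-9*(-1) + 271/2) = 1/(-1*(-9) + 271/2) = 1/(9 + 271/2) = 1/(289/2) = 2/289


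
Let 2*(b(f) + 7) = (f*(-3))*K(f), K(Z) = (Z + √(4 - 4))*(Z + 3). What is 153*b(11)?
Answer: -389844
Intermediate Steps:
K(Z) = Z*(3 + Z) (K(Z) = (Z + √0)*(3 + Z) = (Z + 0)*(3 + Z) = Z*(3 + Z))
b(f) = -7 - 3*f²*(3 + f)/2 (b(f) = -7 + ((f*(-3))*(f*(3 + f)))/2 = -7 + ((-3*f)*(f*(3 + f)))/2 = -7 + (-3*f²*(3 + f))/2 = -7 - 3*f²*(3 + f)/2)
153*b(11) = 153*(-7 - 3/2*11²*(3 + 11)) = 153*(-7 - 3/2*121*14) = 153*(-7 - 2541) = 153*(-2548) = -389844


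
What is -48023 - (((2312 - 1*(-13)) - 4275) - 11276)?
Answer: -34797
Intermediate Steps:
-48023 - (((2312 - 1*(-13)) - 4275) - 11276) = -48023 - (((2312 + 13) - 4275) - 11276) = -48023 - ((2325 - 4275) - 11276) = -48023 - (-1950 - 11276) = -48023 - 1*(-13226) = -48023 + 13226 = -34797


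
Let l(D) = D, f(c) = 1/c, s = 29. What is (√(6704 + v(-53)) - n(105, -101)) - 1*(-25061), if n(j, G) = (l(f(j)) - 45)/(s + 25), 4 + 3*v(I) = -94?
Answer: 71050297/2835 + √60042/3 ≈ 25144.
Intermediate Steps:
v(I) = -98/3 (v(I) = -4/3 + (⅓)*(-94) = -4/3 - 94/3 = -98/3)
n(j, G) = -⅚ + 1/(54*j) (n(j, G) = (1/j - 45)/(29 + 25) = (-45 + 1/j)/54 = (-45 + 1/j)*(1/54) = -⅚ + 1/(54*j))
(√(6704 + v(-53)) - n(105, -101)) - 1*(-25061) = (√(6704 - 98/3) - (1 - 45*105)/(54*105)) - 1*(-25061) = (√(20014/3) - (1 - 4725)/(54*105)) + 25061 = (√60042/3 - (-4724)/(54*105)) + 25061 = (√60042/3 - 1*(-2362/2835)) + 25061 = (√60042/3 + 2362/2835) + 25061 = (2362/2835 + √60042/3) + 25061 = 71050297/2835 + √60042/3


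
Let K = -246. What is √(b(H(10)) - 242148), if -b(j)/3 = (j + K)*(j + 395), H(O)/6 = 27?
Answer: 2*I*√25446 ≈ 319.04*I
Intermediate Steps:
H(O) = 162 (H(O) = 6*27 = 162)
b(j) = -3*(-246 + j)*(395 + j) (b(j) = -3*(j - 246)*(j + 395) = -3*(-246 + j)*(395 + j))
√(b(H(10)) - 242148) = √((291510 - 447*162 - 3*162²) - 242148) = √((291510 - 72414 - 3*26244) - 242148) = √((291510 - 72414 - 78732) - 242148) = √(140364 - 242148) = √(-101784) = 2*I*√25446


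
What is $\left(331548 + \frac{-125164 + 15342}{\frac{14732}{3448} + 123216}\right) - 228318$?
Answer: $\frac{10964570109686}{106215875} \approx 1.0323 \cdot 10^{5}$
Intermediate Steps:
$\left(331548 + \frac{-125164 + 15342}{\frac{14732}{3448} + 123216}\right) - 228318 = \left(331548 - \frac{109822}{14732 \cdot \frac{1}{3448} + 123216}\right) - 228318 = \left(331548 - \frac{109822}{\frac{3683}{862} + 123216}\right) - 228318 = \left(331548 - \frac{109822}{\frac{106215875}{862}}\right) - 228318 = \left(331548 - \frac{94666564}{106215875}\right) - 228318 = \frac{35215566257936}{106215875} - 228318 = \frac{10964570109686}{106215875}$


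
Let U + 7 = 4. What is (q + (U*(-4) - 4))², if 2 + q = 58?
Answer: 4096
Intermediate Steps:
U = -3 (U = -7 + 4 = -3)
q = 56 (q = -2 + 58 = 56)
(q + (U*(-4) - 4))² = (56 + (-3*(-4) - 4))² = (56 + (12 - 4))² = (56 + 8)² = 64² = 4096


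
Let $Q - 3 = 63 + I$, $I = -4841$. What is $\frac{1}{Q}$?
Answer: $- \frac{1}{4775} \approx -0.00020942$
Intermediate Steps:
$Q = -4775$ ($Q = 3 + \left(63 - 4841\right) = 3 - 4778 = -4775$)
$\frac{1}{Q} = \frac{1}{-4775} = - \frac{1}{4775}$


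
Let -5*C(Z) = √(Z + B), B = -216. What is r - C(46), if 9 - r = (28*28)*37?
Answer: -28999 + I*√170/5 ≈ -28999.0 + 2.6077*I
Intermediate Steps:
r = -28999 (r = 9 - 28*28*37 = 9 - 784*37 = 9 - 1*29008 = 9 - 29008 = -28999)
C(Z) = -√(-216 + Z)/5 (C(Z) = -√(Z - 216)/5 = -√(-216 + Z)/5)
r - C(46) = -28999 - (-1)*√(-216 + 46)/5 = -28999 - (-1)*√(-170)/5 = -28999 - (-1)*I*√170/5 = -28999 + I*√170/5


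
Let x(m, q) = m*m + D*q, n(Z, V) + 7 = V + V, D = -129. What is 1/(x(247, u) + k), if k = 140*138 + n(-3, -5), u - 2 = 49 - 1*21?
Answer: 1/76442 ≈ 1.3082e-5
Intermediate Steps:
n(Z, V) = -7 + 2*V (n(Z, V) = -7 + (V + V) = -7 + 2*V)
u = 30 (u = 2 + (49 - 1*21) = 2 + (49 - 21) = 2 + 28 = 30)
x(m, q) = m**2 - 129*q (x(m, q) = m*m - 129*q = m**2 - 129*q)
k = 19303 (k = 140*138 + (-7 + 2*(-5)) = 19320 + (-7 - 10) = 19320 - 17 = 19303)
1/(x(247, u) + k) = 1/((247**2 - 129*30) + 19303) = 1/((61009 - 3870) + 19303) = 1/(57139 + 19303) = 1/76442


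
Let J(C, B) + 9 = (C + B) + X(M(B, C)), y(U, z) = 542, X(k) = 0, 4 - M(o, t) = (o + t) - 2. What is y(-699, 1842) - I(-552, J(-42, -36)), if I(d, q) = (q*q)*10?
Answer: -75148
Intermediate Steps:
M(o, t) = 6 - o - t (M(o, t) = 4 - ((o + t) - 2) = 4 - (-2 + o + t) = 4 + (2 - o - t) = 6 - o - t)
J(C, B) = -9 + B + C (J(C, B) = -9 + ((C + B) + 0) = -9 + ((B + C) + 0) = -9 + (B + C) = -9 + B + C)
I(d, q) = 10*q² (I(d, q) = q²*10 = 10*q²)
y(-699, 1842) - I(-552, J(-42, -36)) = 542 - 10*(-9 - 36 - 42)² = 542 - 10*(-87)² = 542 - 10*7569 = 542 - 1*75690 = 542 - 75690 = -75148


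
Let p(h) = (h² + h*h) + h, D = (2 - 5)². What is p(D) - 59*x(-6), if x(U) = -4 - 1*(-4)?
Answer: 171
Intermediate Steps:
D = 9 (D = (-3)² = 9)
x(U) = 0 (x(U) = -4 + 4 = 0)
p(h) = h + 2*h² (p(h) = (h² + h²) + h = 2*h² + h = h + 2*h²)
p(D) - 59*x(-6) = 9*(1 + 2*9) - 59*0 = 9*(1 + 18) + 0 = 9*19 + 0 = 171 + 0 = 171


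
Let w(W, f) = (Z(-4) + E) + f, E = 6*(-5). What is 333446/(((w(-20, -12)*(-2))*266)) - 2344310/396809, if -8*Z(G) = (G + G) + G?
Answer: 834733373/87241293 ≈ 9.5681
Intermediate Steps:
Z(G) = -3*G/8 (Z(G) = -((G + G) + G)/8 = -(2*G + G)/8 = -3*G/8)
E = -30
w(W, f) = -57/2 + f (w(W, f) = (-3/8*(-4) - 30) + f = (3/2 - 30) + f = -57/2 + f)
333446/(((w(-20, -12)*(-2))*266)) - 2344310/396809 = 333446/((((-57/2 - 12)*(-2))*266)) - 2344310/396809 = 333446/((-81/2*(-2)*266)) - 2344310*1/396809 = 333446/((81*266)) - 2344310/396809 = 333446/21546 - 2344310/396809 = 333446*(1/21546) - 2344310/396809 = 166723/10773 - 2344310/396809 = 834733373/87241293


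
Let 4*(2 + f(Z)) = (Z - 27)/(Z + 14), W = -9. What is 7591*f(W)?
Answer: -144229/5 ≈ -28846.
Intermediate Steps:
f(Z) = -2 + (-27 + Z)/(4*(14 + Z)) (f(Z) = -2 + ((Z - 27)/(Z + 14))/4 = -2 + ((-27 + Z)/(14 + Z))/4 = -2 + (-27 + Z)/(4*(14 + Z)))
7591*f(W) = 7591*((-139 - 7*(-9))/(4*(14 - 9))) = 7591*((¼)*(-139 + 63)/5) = 7591*((¼)*(⅕)*(-76)) = 7591*(-19/5) = -144229/5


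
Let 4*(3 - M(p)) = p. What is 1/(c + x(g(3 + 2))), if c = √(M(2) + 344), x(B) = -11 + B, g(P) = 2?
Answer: 2/59 + √154/177 ≈ 0.10401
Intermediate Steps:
M(p) = 3 - p/4
c = 3*√154/2 (c = √((3 - ¼*2) + 344) = √((3 - ½) + 344) = √(5/2 + 344) = √(693/2) = 3*√154/2 ≈ 18.615)
1/(c + x(g(3 + 2))) = 1/(3*√154/2 + (-11 + 2)) = 1/(3*√154/2 - 9) = 1/(-9 + 3*√154/2)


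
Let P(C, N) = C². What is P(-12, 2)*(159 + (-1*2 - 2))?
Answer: 22320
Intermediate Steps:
P(-12, 2)*(159 + (-1*2 - 2)) = (-12)²*(159 + (-1*2 - 2)) = 144*(159 + (-2 - 2)) = 144*(159 - 4) = 144*155 = 22320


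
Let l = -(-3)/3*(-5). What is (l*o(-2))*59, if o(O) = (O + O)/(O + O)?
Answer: -295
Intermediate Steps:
l = -5 (l = -(-3)/3*(-5) = -3*(-⅓)*(-5) = 1*(-5) = -5)
o(O) = 1 (o(O) = (2*O)/((2*O)) = (2*O)*(1/(2*O)) = 1)
(l*o(-2))*59 = -5*1*59 = -5*59 = -295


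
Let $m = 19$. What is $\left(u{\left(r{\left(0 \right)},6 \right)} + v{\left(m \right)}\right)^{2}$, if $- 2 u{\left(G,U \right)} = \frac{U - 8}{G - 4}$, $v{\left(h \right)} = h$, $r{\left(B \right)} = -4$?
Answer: $\frac{22801}{64} \approx 356.27$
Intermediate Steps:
$u{\left(G,U \right)} = - \frac{-8 + U}{2 \left(-4 + G\right)}$ ($u{\left(G,U \right)} = - \frac{\left(U - 8\right) \frac{1}{G - 4}}{2} = - \frac{\left(-8 + U\right) \frac{1}{-4 + G}}{2} = - \frac{\frac{1}{-4 + G} \left(-8 + U\right)}{2} = - \frac{-8 + U}{2 \left(-4 + G\right)}$)
$\left(u{\left(r{\left(0 \right)},6 \right)} + v{\left(m \right)}\right)^{2} = \left(\frac{8 - 6}{2 \left(-4 - 4\right)} + 19\right)^{2} = \left(\frac{8 - 6}{2 \left(-8\right)} + 19\right)^{2} = \left(\frac{1}{2} \left(- \frac{1}{8}\right) 2 + 19\right)^{2} = \left(- \frac{1}{8} + 19\right)^{2} = \left(\frac{151}{8}\right)^{2} = \frac{22801}{64}$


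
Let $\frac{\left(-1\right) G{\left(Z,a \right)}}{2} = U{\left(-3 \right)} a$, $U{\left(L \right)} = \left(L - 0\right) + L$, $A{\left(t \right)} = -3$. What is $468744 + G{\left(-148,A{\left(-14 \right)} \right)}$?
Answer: $468708$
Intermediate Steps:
$U{\left(L \right)} = 2 L$ ($U{\left(L \right)} = \left(L + 0\right) + L = L + L = 2 L$)
$G{\left(Z,a \right)} = 12 a$ ($G{\left(Z,a \right)} = - 2 \cdot 2 \left(-3\right) a = - 2 \left(- 6 a\right) = 12 a$)
$468744 + G{\left(-148,A{\left(-14 \right)} \right)} = 468744 + 12 \left(-3\right) = 468744 - 36 = 468708$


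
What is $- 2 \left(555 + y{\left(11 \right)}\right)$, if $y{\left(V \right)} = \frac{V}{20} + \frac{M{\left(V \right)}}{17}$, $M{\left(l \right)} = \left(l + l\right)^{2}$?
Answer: $- \frac{198567}{170} \approx -1168.0$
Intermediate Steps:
$M{\left(l \right)} = 4 l^{2}$ ($M{\left(l \right)} = \left(2 l\right)^{2} = 4 l^{2}$)
$y{\left(V \right)} = \frac{V}{20} + \frac{4 V^{2}}{17}$
$- 2 \left(555 + y{\left(11 \right)}\right) = - 2 \left(555 + \frac{1}{340} \cdot 11 \left(17 + 80 \cdot 11\right)\right) = - 2 \left(555 + \frac{1}{340} \cdot 11 \left(17 + 880\right)\right) = - 2 \left(555 + \frac{1}{340} \cdot 11 \cdot 897\right) = - 2 \left(555 + \frac{9867}{340}\right) = \left(-2\right) \frac{198567}{340} = - \frac{198567}{170}$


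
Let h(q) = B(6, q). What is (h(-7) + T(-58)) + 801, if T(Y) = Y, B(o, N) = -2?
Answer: 741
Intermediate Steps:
h(q) = -2
(h(-7) + T(-58)) + 801 = (-2 - 58) + 801 = -60 + 801 = 741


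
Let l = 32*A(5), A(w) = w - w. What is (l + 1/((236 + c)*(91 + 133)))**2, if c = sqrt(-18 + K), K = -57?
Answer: -I/(-2790839296*I + 118415360*sqrt(3)) ≈ 3.5639e-10 - 2.6191e-11*I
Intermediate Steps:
c = 5*I*sqrt(3) (c = sqrt(-18 - 57) = sqrt(-75) = 5*I*sqrt(3) ≈ 8.6602*I)
A(w) = 0
l = 0 (l = 32*0 = 0)
(l + 1/((236 + c)*(91 + 133)))**2 = (0 + 1/((236 + 5*I*sqrt(3))*(91 + 133)))**2 = (0 + 1/((236 + 5*I*sqrt(3))*224))**2 = (0 + 1/(52864 + 1120*I*sqrt(3)))**2 = (1/(52864 + 1120*I*sqrt(3)))**2 = (52864 + 1120*I*sqrt(3))**(-2)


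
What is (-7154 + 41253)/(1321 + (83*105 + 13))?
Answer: 2623/773 ≈ 3.3933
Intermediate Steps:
(-7154 + 41253)/(1321 + (83*105 + 13)) = 34099/(1321 + (8715 + 13)) = 34099/(1321 + 8728) = 34099/10049 = 34099*(1/10049) = 2623/773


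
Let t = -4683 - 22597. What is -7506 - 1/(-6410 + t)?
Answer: -252877139/33690 ≈ -7506.0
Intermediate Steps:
t = -27280
-7506 - 1/(-6410 + t) = -7506 - 1/(-6410 - 27280) = -7506 - 1/(-33690) = -7506 - 1*(-1/33690) = -7506 + 1/33690 = -252877139/33690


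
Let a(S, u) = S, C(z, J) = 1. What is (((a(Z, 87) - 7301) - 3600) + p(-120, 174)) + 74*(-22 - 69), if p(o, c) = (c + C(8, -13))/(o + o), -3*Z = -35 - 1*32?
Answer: -845443/48 ≈ -17613.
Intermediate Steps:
Z = 67/3 (Z = -(-35 - 1*32)/3 = -(-35 - 32)/3 = -⅓*(-67) = 67/3 ≈ 22.333)
p(o, c) = (1 + c)/(2*o) (p(o, c) = (c + 1)/(o + o) = (1 + c)/((2*o)) = (1 + c)*(1/(2*o)) = (1 + c)/(2*o))
(((a(Z, 87) - 7301) - 3600) + p(-120, 174)) + 74*(-22 - 69) = (((67/3 - 7301) - 3600) + (½)*(1 + 174)/(-120)) + 74*(-22 - 69) = ((-21836/3 - 3600) + (½)*(-1/120)*175) + 74*(-91) = (-32636/3 - 35/48) - 6734 = -522211/48 - 6734 = -845443/48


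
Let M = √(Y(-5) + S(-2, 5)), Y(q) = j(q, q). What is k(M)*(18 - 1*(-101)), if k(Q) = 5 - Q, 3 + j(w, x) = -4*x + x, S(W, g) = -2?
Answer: 595 - 119*√10 ≈ 218.69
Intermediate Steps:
j(w, x) = -3 - 3*x (j(w, x) = -3 + (-4*x + x) = -3 - 3*x)
Y(q) = -3 - 3*q
M = √10 (M = √((-3 - 3*(-5)) - 2) = √((-3 + 15) - 2) = √(12 - 2) = √10 ≈ 3.1623)
k(M)*(18 - 1*(-101)) = (5 - √10)*(18 - 1*(-101)) = (5 - √10)*(18 + 101) = (5 - √10)*119 = 595 - 119*√10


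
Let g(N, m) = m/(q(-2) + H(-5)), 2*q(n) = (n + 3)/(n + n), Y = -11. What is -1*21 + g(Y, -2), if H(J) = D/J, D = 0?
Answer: -5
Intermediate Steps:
H(J) = 0 (H(J) = 0/J = 0)
q(n) = (3 + n)/(4*n) (q(n) = ((n + 3)/(n + n))/2 = ((3 + n)/((2*n)))/2 = ((3 + n)*(1/(2*n)))/2 = ((3 + n)/(2*n))/2 = (3 + n)/(4*n))
g(N, m) = -8*m (g(N, m) = m/((1/4)*(3 - 2)/(-2) + 0) = m/((1/4)*(-1/2)*1 + 0) = m/(-1/8 + 0) = m/(-1/8) = -8*m)
-1*21 + g(Y, -2) = -1*21 - 8*(-2) = -21 + 16 = -5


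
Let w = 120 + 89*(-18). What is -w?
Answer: 1482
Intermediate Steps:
w = -1482 (w = 120 - 1602 = -1482)
-w = -1*(-1482) = 1482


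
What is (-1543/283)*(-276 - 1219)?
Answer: 2306785/283 ≈ 8151.2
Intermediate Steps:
(-1543/283)*(-276 - 1219) = -1543*1/283*(-1495) = -1543/283*(-1495) = 2306785/283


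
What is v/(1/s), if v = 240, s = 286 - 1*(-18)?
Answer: 72960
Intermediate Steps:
s = 304 (s = 286 + 18 = 304)
v/(1/s) = 240/(1/304) = 240*304 = 72960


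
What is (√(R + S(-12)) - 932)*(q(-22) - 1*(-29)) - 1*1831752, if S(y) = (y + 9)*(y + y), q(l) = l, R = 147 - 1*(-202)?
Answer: -1838276 + 7*√421 ≈ -1.8381e+6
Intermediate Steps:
R = 349 (R = 147 + 202 = 349)
S(y) = 2*y*(9 + y) (S(y) = (9 + y)*(2*y) = 2*y*(9 + y))
(√(R + S(-12)) - 932)*(q(-22) - 1*(-29)) - 1*1831752 = (√(349 + 2*(-12)*(9 - 12)) - 932)*(-22 - 1*(-29)) - 1*1831752 = (√(349 + 2*(-12)*(-3)) - 932)*(-22 + 29) - 1831752 = (√(349 + 72) - 932)*7 - 1831752 = (√421 - 932)*7 - 1831752 = (-932 + √421)*7 - 1831752 = (-6524 + 7*√421) - 1831752 = -1838276 + 7*√421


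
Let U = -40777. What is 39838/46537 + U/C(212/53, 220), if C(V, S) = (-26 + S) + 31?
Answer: -1888675699/10470825 ≈ -180.38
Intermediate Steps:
C(V, S) = 5 + S
39838/46537 + U/C(212/53, 220) = 39838/46537 - 40777/(5 + 220) = 39838*(1/46537) - 40777/225 = 39838/46537 - 40777*1/225 = 39838/46537 - 40777/225 = -1888675699/10470825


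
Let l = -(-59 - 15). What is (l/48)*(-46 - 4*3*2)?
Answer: -1295/12 ≈ -107.92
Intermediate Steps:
l = 74 (l = -1*(-74) = 74)
(l/48)*(-46 - 4*3*2) = (74/48)*(-46 - 4*3*2) = (74*(1/48))*(-46 - 12*2) = 37*(-46 - 24)/24 = (37/24)*(-70) = -1295/12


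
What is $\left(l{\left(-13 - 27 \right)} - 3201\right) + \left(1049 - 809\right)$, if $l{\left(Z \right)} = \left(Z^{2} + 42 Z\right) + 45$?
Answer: $-2996$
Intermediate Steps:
$l{\left(Z \right)} = 45 + Z^{2} + 42 Z$
$\left(l{\left(-13 - 27 \right)} - 3201\right) + \left(1049 - 809\right) = \left(\left(45 + \left(-13 - 27\right)^{2} + 42 \left(-13 - 27\right)\right) - 3201\right) + \left(1049 - 809\right) = \left(\left(45 + \left(-40\right)^{2} + 42 \left(-40\right)\right) - 3201\right) + 240 = \left(\left(45 + 1600 - 1680\right) - 3201\right) + 240 = \left(-35 - 3201\right) + 240 = -3236 + 240 = -2996$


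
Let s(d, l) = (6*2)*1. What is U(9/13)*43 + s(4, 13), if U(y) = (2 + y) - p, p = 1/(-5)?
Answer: 8864/65 ≈ 136.37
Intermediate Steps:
p = -⅕ ≈ -0.20000
s(d, l) = 12 (s(d, l) = 12*1 = 12)
U(y) = 11/5 + y (U(y) = (2 + y) - 1*(-⅕) = (2 + y) + ⅕ = 11/5 + y)
U(9/13)*43 + s(4, 13) = (11/5 + 9/13)*43 + 12 = (188/65)*43 + 12 = 8084/65 + 12 = 8864/65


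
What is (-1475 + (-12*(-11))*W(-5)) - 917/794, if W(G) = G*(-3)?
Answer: 400053/794 ≈ 503.85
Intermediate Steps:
W(G) = -3*G
(-1475 + (-12*(-11))*W(-5)) - 917/794 = (-1475 + (-12*(-11))*(-3*(-5))) - 917/794 = (-1475 + 132*15) - 917*1/794 = (-1475 + 1980) - 917/794 = 505 - 917/794 = 400053/794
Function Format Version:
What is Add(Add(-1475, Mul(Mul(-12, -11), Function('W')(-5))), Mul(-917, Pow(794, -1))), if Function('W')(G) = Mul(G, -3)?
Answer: Rational(400053, 794) ≈ 503.85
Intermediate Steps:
Function('W')(G) = Mul(-3, G)
Add(Add(-1475, Mul(Mul(-12, -11), Function('W')(-5))), Mul(-917, Pow(794, -1))) = Add(Add(-1475, Mul(Mul(-12, -11), Mul(-3, -5))), Mul(-917, Pow(794, -1))) = Add(Add(-1475, Mul(132, 15)), Mul(-917, Rational(1, 794))) = Add(Add(-1475, 1980), Rational(-917, 794)) = Add(505, Rational(-917, 794)) = Rational(400053, 794)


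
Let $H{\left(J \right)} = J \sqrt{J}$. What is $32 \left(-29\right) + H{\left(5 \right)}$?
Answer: $-928 + 5 \sqrt{5} \approx -916.82$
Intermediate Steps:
$H{\left(J \right)} = J^{\frac{3}{2}}$
$32 \left(-29\right) + H{\left(5 \right)} = 32 \left(-29\right) + 5^{\frac{3}{2}} = -928 + 5 \sqrt{5}$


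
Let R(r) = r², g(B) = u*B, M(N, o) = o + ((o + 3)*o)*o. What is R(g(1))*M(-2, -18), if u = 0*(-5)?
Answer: 0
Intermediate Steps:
M(N, o) = o + o²*(3 + o) (M(N, o) = o + ((3 + o)*o)*o = o + (o*(3 + o))*o = o + o²*(3 + o))
u = 0
g(B) = 0 (g(B) = 0*B = 0)
R(g(1))*M(-2, -18) = 0²*(-18*(1 + (-18)² + 3*(-18))) = 0*(-18*(1 + 324 - 54)) = 0*(-18*271) = 0*(-4878) = 0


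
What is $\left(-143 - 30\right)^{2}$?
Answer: $29929$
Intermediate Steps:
$\left(-143 - 30\right)^{2} = \left(-173\right)^{2} = 29929$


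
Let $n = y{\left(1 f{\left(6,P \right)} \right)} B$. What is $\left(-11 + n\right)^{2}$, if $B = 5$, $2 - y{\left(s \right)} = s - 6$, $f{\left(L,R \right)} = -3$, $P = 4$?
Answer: $1936$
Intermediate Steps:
$y{\left(s \right)} = 8 - s$ ($y{\left(s \right)} = 2 - \left(s - 6\right) = 2 - \left(-6 + s\right) = 8 - s$)
$n = 55$ ($n = \left(8 - 1 \left(-3\right)\right) 5 = \left(8 - -3\right) 5 = \left(8 + 3\right) 5 = 11 \cdot 5 = 55$)
$\left(-11 + n\right)^{2} = \left(-11 + 55\right)^{2} = 44^{2} = 1936$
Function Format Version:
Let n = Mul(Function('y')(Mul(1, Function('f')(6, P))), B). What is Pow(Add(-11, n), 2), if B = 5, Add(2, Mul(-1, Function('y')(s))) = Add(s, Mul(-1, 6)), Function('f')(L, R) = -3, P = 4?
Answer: 1936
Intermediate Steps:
Function('y')(s) = Add(8, Mul(-1, s)) (Function('y')(s) = Add(2, Mul(-1, Add(s, Mul(-1, 6)))) = Add(2, Mul(-1, Add(s, -6))) = Add(2, Mul(-1, Add(-6, s))) = Add(2, Add(6, Mul(-1, s))) = Add(8, Mul(-1, s)))
n = 55 (n = Mul(Add(8, Mul(-1, Mul(1, -3))), 5) = Mul(Add(8, Mul(-1, -3)), 5) = Mul(Add(8, 3), 5) = Mul(11, 5) = 55)
Pow(Add(-11, n), 2) = Pow(Add(-11, 55), 2) = Pow(44, 2) = 1936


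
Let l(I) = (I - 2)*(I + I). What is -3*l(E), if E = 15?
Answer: -1170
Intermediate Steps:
l(I) = 2*I*(-2 + I) (l(I) = (-2 + I)*(2*I) = 2*I*(-2 + I))
-3*l(E) = -6*15*(-2 + 15) = -6*15*13 = -3*390 = -1170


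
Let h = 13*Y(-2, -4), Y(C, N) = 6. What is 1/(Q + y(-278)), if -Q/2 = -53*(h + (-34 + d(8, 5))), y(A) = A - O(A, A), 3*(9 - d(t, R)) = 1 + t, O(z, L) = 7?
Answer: 1/5015 ≈ 0.00019940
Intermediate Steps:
h = 78 (h = 13*6 = 78)
d(t, R) = 26/3 - t/3 (d(t, R) = 9 - (1 + t)/3 = 9 + (-1/3 - t/3) = 26/3 - t/3)
y(A) = -7 + A (y(A) = A - 1*7 = A - 7 = -7 + A)
Q = 5300 (Q = -(-106)*(78 + (-34 + (26/3 - 1/3*8))) = -(-106)*(78 + (-34 + (26/3 - 8/3))) = -(-106)*(78 + (-34 + 6)) = -(-106)*(78 - 28) = -(-106)*50 = -2*(-2650) = 5300)
1/(Q + y(-278)) = 1/(5300 + (-7 - 278)) = 1/(5300 - 285) = 1/5015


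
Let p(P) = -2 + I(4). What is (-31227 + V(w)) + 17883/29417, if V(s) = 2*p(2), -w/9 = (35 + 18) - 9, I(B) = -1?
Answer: -918763278/29417 ≈ -31232.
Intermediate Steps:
p(P) = -3 (p(P) = -2 - 1 = -3)
w = -396 (w = -9*((35 + 18) - 9) = -9*(53 - 9) = -9*44 = -396)
V(s) = -6 (V(s) = 2*(-3) = -6)
(-31227 + V(w)) + 17883/29417 = (-31227 - 6) + 17883/29417 = -31233 + 17883*(1/29417) = -31233 + 17883/29417 = -918763278/29417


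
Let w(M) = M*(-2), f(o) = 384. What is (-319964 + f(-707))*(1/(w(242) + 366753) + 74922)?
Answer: -8769788451552020/366269 ≈ -2.3944e+10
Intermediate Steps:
w(M) = -2*M
(-319964 + f(-707))*(1/(w(242) + 366753) + 74922) = (-319964 + 384)*(1/(-2*242 + 366753) + 74922) = -319580*(1/(-484 + 366753) + 74922) = -319580*(1/366269 + 74922) = -319580*27441606019/366269 = -8769788451552020/366269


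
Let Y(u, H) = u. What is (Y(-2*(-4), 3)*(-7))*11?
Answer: -616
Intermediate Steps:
(Y(-2*(-4), 3)*(-7))*11 = (-2*(-4)*(-7))*11 = (8*(-7))*11 = -56*11 = -616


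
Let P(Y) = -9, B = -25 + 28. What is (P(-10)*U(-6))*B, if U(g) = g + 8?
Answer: -54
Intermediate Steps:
U(g) = 8 + g
B = 3
(P(-10)*U(-6))*B = -9*(8 - 6)*3 = -9*2*3 = -18*3 = -54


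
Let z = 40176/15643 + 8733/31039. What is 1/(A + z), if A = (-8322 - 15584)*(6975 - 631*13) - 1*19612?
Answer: 485543077/14244357269686795 ≈ 3.4087e-8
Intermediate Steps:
z = 1383633183/485543077 (z = 40176*(1/15643) + 8733*(1/31039) = 40176/15643 + 8733/31039 = 1383633183/485543077 ≈ 2.8497)
A = 29336956 (A = -23906*(6975 - 8203) - 19612 = -23906*(-1228) - 19612 = 29356568 - 19612 = 29336956)
1/(A + z) = 1/(29336956 + 1383633183/485543077) = 1/(14244357269686795/485543077) = 485543077/14244357269686795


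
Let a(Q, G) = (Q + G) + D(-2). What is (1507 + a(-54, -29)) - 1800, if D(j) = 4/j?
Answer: -378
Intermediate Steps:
a(Q, G) = -2 + G + Q (a(Q, G) = (Q + G) + 4/(-2) = (G + Q) + 4*(-½) = (G + Q) - 2 = -2 + G + Q)
(1507 + a(-54, -29)) - 1800 = (1507 + (-2 - 29 - 54)) - 1800 = (1507 - 85) - 1800 = 1422 - 1800 = -378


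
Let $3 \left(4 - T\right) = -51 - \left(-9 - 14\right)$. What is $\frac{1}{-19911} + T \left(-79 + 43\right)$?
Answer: $- \frac{9557281}{19911} \approx -480.0$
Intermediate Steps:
$T = \frac{40}{3}$ ($T = 4 - \frac{-51 - \left(-9 - 14\right)}{3} = 4 - \frac{-51 - -23}{3} = 4 - \frac{-51 + 23}{3} = 4 - - \frac{28}{3} = 4 + \frac{28}{3} = \frac{40}{3} \approx 13.333$)
$\frac{1}{-19911} + T \left(-79 + 43\right) = \frac{1}{-19911} + \frac{40 \left(-79 + 43\right)}{3} = - \frac{1}{19911} + \frac{40}{3} \left(-36\right) = - \frac{1}{19911} - 480 = - \frac{9557281}{19911}$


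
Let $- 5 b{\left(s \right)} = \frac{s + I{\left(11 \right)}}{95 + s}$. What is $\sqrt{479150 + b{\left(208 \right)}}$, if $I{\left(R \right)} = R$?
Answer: $\frac{\sqrt{122195191885}}{505} \approx 692.21$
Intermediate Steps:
$b{\left(s \right)} = - \frac{11 + s}{5 \left(95 + s\right)}$ ($b{\left(s \right)} = - \frac{\left(s + 11\right) \frac{1}{95 + s}}{5} = - \frac{\left(11 + s\right) \frac{1}{95 + s}}{5} = - \frac{\frac{1}{95 + s} \left(11 + s\right)}{5} = - \frac{11 + s}{5 \left(95 + s\right)}$)
$\sqrt{479150 + b{\left(208 \right)}} = \sqrt{479150 + \frac{-11 - 208}{5 \left(95 + 208\right)}} = \sqrt{479150 + \frac{-11 - 208}{5 \cdot 303}} = \sqrt{479150 + \frac{1}{5} \cdot \frac{1}{303} \left(-219\right)} = \sqrt{479150 - \frac{73}{505}} = \sqrt{\frac{241970677}{505}} = \frac{\sqrt{122195191885}}{505}$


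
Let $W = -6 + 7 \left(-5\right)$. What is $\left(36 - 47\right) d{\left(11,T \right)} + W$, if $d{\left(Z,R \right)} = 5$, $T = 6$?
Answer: $-96$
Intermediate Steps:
$W = -41$ ($W = -6 - 35 = -41$)
$\left(36 - 47\right) d{\left(11,T \right)} + W = \left(36 - 47\right) 5 - 41 = \left(-11\right) 5 - 41 = -55 - 41 = -96$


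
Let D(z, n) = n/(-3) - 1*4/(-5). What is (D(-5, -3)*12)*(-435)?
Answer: -9396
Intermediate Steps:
D(z, n) = 4/5 - n/3 (D(z, n) = n*(-1/3) - 4*(-1/5) = -n/3 + 4/5 = 4/5 - n/3)
(D(-5, -3)*12)*(-435) = ((4/5 - 1/3*(-3))*12)*(-435) = ((4/5 + 1)*12)*(-435) = ((9/5)*12)*(-435) = (108/5)*(-435) = -9396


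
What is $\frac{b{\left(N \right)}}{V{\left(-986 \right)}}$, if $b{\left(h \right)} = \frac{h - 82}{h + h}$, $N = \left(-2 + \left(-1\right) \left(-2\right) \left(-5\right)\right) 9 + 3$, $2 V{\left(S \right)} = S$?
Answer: $- \frac{11}{6090} \approx -0.0018062$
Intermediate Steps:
$V{\left(S \right)} = \frac{S}{2}$
$N = -105$ ($N = \left(-2 + 2 \left(-5\right)\right) 9 + 3 = \left(-2 - 10\right) 9 + 3 = \left(-12\right) 9 + 3 = -108 + 3 = -105$)
$b{\left(h \right)} = \frac{-82 + h}{2 h}$
$\frac{b{\left(N \right)}}{V{\left(-986 \right)}} = \frac{\frac{1}{2} \frac{1}{-105} \left(-82 - 105\right)}{\frac{1}{2} \left(-986\right)} = \frac{\frac{1}{2} \left(- \frac{1}{105}\right) \left(-187\right)}{-493} = \frac{187}{210} \left(- \frac{1}{493}\right) = - \frac{11}{6090}$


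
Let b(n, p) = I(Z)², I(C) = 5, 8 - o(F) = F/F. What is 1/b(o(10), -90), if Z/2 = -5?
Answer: 1/25 ≈ 0.040000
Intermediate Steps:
Z = -10 (Z = 2*(-5) = -10)
o(F) = 7 (o(F) = 8 - F/F = 8 - 1*1 = 8 - 1 = 7)
b(n, p) = 25 (b(n, p) = 5² = 25)
1/b(o(10), -90) = 1/25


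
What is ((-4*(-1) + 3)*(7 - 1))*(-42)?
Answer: -1764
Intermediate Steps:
((-4*(-1) + 3)*(7 - 1))*(-42) = ((4 + 3)*6)*(-42) = (7*6)*(-42) = 42*(-42) = -1764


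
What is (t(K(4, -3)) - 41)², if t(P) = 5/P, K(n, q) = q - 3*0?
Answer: 16384/9 ≈ 1820.4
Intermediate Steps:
K(n, q) = q (K(n, q) = q + 0 = q)
(t(K(4, -3)) - 41)² = (5/(-3) - 41)² = (5*(-⅓) - 41)² = (-5/3 - 41)² = (-128/3)² = 16384/9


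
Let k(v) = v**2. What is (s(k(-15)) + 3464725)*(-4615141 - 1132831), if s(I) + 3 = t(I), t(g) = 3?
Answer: -19915142287700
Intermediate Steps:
s(I) = 0 (s(I) = -3 + 3 = 0)
(s(k(-15)) + 3464725)*(-4615141 - 1132831) = (0 + 3464725)*(-4615141 - 1132831) = 3464725*(-5747972) = -19915142287700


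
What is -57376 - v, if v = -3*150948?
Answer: 395468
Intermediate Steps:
v = -452844
-57376 - v = -57376 - 1*(-452844) = -57376 + 452844 = 395468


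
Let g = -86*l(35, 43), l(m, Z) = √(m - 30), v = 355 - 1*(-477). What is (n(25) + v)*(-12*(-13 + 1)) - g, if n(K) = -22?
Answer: 116640 + 86*√5 ≈ 1.1683e+5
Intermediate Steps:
v = 832 (v = 355 + 477 = 832)
l(m, Z) = √(-30 + m)
g = -86*√5 (g = -86*√(-30 + 35) = -86*√5 ≈ -192.30)
(n(25) + v)*(-12*(-13 + 1)) - g = (-22 + 832)*(-12*(-13 + 1)) - (-86)*√5 = 810*(-12*(-12)) + 86*√5 = 810*144 + 86*√5 = 116640 + 86*√5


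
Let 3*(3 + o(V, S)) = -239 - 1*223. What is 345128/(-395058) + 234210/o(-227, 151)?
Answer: -46290359638/31012053 ≈ -1492.7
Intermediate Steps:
o(V, S) = -157 (o(V, S) = -3 + (-239 - 1*223)/3 = -3 + (-239 - 223)/3 = -3 + (⅓)*(-462) = -3 - 154 = -157)
345128/(-395058) + 234210/o(-227, 151) = 345128/(-395058) + 234210/(-157) = 345128*(-1/395058) + 234210*(-1/157) = -172564/197529 - 234210/157 = -46290359638/31012053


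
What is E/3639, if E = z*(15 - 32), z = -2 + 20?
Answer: -102/1213 ≈ -0.084089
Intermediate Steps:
z = 18
E = -306 (E = 18*(15 - 32) = 18*(-17) = -306)
E/3639 = -306/3639 = -306*1/3639 = -102/1213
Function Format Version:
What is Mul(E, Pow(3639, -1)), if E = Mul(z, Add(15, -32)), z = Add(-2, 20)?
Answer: Rational(-102, 1213) ≈ -0.084089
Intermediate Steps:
z = 18
E = -306 (E = Mul(18, Add(15, -32)) = Mul(18, -17) = -306)
Mul(E, Pow(3639, -1)) = Mul(-306, Pow(3639, -1)) = Mul(-306, Rational(1, 3639)) = Rational(-102, 1213)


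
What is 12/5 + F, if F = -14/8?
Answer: 13/20 ≈ 0.65000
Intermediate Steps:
F = -7/4 (F = -14*1/8 = -7/4 ≈ -1.7500)
12/5 + F = 12/5 - 7/4 = 13/20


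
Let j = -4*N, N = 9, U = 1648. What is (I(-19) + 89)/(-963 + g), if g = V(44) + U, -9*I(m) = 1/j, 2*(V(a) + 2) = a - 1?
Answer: 28837/228258 ≈ 0.12634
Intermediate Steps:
j = -36 (j = -4*9 = -36)
V(a) = -5/2 + a/2 (V(a) = -2 + (a - 1)/2 = -2 + (-1 + a)/2 = -2 + (-½ + a/2) = -5/2 + a/2)
I(m) = 1/324 (I(m) = -⅑/(-36) = -⅑*(-1/36) = 1/324)
g = 3335/2 (g = (-5/2 + (½)*44) + 1648 = (-5/2 + 22) + 1648 = 39/2 + 1648 = 3335/2 ≈ 1667.5)
(I(-19) + 89)/(-963 + g) = (1/324 + 89)/(-963 + 3335/2) = 28837/(324*(1409/2)) = (28837/324)*(2/1409) = 28837/228258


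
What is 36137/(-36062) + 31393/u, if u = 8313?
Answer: 831687485/299783406 ≈ 2.7743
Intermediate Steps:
36137/(-36062) + 31393/u = 36137/(-36062) + 31393/8313 = 36137*(-1/36062) + 31393*(1/8313) = -36137/36062 + 31393/8313 = 831687485/299783406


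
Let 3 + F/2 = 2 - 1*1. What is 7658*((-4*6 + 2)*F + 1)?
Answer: 681562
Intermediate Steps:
F = -4 (F = -6 + 2*(2 - 1*1) = -6 + 2*(2 - 1) = -6 + 2*1 = -6 + 2 = -4)
7658*((-4*6 + 2)*F + 1) = 7658*((-4*6 + 2)*(-4) + 1) = 7658*((-24 + 2)*(-4) + 1) = 7658*(-22*(-4) + 1) = 7658*(88 + 1) = 7658*89 = 681562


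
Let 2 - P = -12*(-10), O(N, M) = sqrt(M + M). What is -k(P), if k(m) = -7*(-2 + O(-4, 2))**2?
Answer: 0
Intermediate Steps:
O(N, M) = sqrt(2)*sqrt(M) (O(N, M) = sqrt(2*M) = sqrt(2)*sqrt(M))
P = -118 (P = 2 - (-12)*(-10) = 2 - 1*120 = 2 - 120 = -118)
k(m) = 0 (k(m) = -7*(-2 + sqrt(2)*sqrt(2))**2 = -7*(-2 + 2)**2 = -7*0**2 = -7*0 = 0)
-k(P) = -1*0 = 0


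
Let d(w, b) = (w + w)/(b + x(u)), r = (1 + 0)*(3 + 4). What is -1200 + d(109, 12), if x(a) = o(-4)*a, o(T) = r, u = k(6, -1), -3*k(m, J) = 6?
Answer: -1309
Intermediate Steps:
k(m, J) = -2 (k(m, J) = -1/3*6 = -2)
r = 7 (r = 1*7 = 7)
u = -2
o(T) = 7
x(a) = 7*a
d(w, b) = 2*w/(-14 + b) (d(w, b) = (w + w)/(b + 7*(-2)) = (2*w)/(b - 14) = (2*w)/(-14 + b) = 2*w/(-14 + b))
-1200 + d(109, 12) = -1200 + 2*109/(-14 + 12) = -1200 + 2*109/(-2) = -1200 + 2*109*(-1/2) = -1200 - 109 = -1309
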